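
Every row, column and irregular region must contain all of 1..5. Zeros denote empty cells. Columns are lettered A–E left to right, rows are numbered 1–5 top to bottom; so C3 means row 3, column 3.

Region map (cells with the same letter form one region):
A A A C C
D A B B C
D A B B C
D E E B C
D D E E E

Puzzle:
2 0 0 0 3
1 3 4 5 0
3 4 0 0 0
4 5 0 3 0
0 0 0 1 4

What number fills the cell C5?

3

B1 = 1 (sole candidate).
C1 = 5 (sole candidate).
D1 = 4 (sole candidate).
E2 = 2 (sole candidate).
D3 = 2 (sole candidate).
C4 = 2 (sole candidate).
E4 = 1 (sole candidate).
A5 = 5 (sole candidate).
B5 = 2 (sole candidate).
C5 = 3: row 5 has {1,2,4,5}; col 3 has {2,4,5}; region has {1,2,4,5} → only 3 remains.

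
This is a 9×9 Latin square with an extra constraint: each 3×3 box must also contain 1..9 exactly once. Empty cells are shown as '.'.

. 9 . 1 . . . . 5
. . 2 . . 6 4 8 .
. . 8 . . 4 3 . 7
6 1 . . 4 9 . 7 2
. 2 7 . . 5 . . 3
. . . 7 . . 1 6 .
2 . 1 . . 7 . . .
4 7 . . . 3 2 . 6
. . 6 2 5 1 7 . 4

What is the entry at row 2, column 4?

row 1, column 7 = 6 (sole candidate).
row 1, column 8 = 2 (sole candidate).
row 1, column 6 = 8 (sole candidate).
row 6, column 6 = 2 (sole candidate).
row 1, column 3 = 4 (hidden single in row 1).
row 3, column 5 = 2 (hidden single in row 3).
row 3, column 2 = 6 (hidden single in row 3).
row 5, column 5 = 1 (hidden single in row 5).
row 5, column 8 = 4 (hidden single in row 5).
row 5, column 4 = 6 (hidden single in row 5).
row 6, column 2 = 4 (hidden single in row 6).
row 7, column 4 = 4 (hidden single in row 7).
row 7, column 5 = 6 (hidden single in row 7).
row 8, column 8 = 1 (hidden single in row 8).
row 3, column 8 = 9 (sole candidate).
row 9, column 8 = 3 (sole candidate).
row 2, column 9 = 1 (sole candidate).
row 3, column 4 = 5 (sole candidate).
row 7, column 8 = 5 (sole candidate).
row 9, column 2 = 8 (sole candidate).
row 3, column 1 = 1 (sole candidate).
row 7, column 2 = 3 (sole candidate).
row 9, column 1 = 9 (sole candidate).
row 2, column 2 = 5 (sole candidate).
row 5, column 1 = 8 (sole candidate).
row 5, column 7 = 9 (sole candidate).
row 6, column 9 = 8 (sole candidate).
row 7, column 7 = 8 (sole candidate).
row 7, column 9 = 9 (sole candidate).
row 8, column 3 = 5 (sole candidate).
row 4, column 3 = 3 (sole candidate).
row 4, column 4 = 8 (sole candidate).
row 4, column 7 = 5 (sole candidate).
row 6, column 1 = 5 (sole candidate).
row 6, column 3 = 9 (sole candidate).
row 6, column 5 = 3 (sole candidate).
row 8, column 4 = 9 (sole candidate).
row 8, column 5 = 8 (sole candidate).
row 1, column 5 = 7 (sole candidate).
row 2, column 4 = 3: row 2 has {1,2,4,5,6,8}; col 4 has {1,2,4,5,6,7,8,9}; box has {1,2,4,5,6,7,8} → only 3 remains.

3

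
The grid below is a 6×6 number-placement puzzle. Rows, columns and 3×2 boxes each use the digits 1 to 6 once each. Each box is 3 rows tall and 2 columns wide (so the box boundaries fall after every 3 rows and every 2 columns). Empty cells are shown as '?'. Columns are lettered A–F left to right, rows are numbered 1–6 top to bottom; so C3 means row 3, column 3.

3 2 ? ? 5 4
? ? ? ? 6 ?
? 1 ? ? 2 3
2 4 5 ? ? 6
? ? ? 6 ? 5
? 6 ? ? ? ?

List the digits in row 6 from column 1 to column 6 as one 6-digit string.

D1 = 1: row 1 has {2,3,4,5}; col 4 has {6}; box has {} → only 1 remains.
B2 = 5: row 2 has {6}; col 2 has {1,2,4,6}; box has {1,2,3} → only 5 remains.
F2 = 1: row 2 has {5,6}; col 6 has {3,4,5,6}; box has {2,3,4,5,6} → only 1 remains.
D4 = 3: row 4 has {2,4,5,6}; col 4 has {1,6}; box has {5,6} → only 3 remains.
E4 = 1: row 4 has {2,3,4,5,6}; col 5 has {2,5,6}; box has {5,6} → only 1 remains.
A5 = 1: row 5 has {5,6}; col 1 has {2,3}; box has {2,4,6} → only 1 remains.
B5 = 3: row 5 has {1,5,6}; col 2 has {1,2,4,5,6}; box has {1,2,4,6} → only 3 remains.
E5 = 4: row 5 has {1,3,5,6}; col 5 has {1,2,5,6}; box has {1,5,6} → only 4 remains.
A6 = 5: row 6 has {6}; col 1 has {1,2,3}; box has {1,2,3,4,6} → only 5 remains.
E6 = 3: row 6 has {5,6}; col 5 has {1,2,4,5,6}; box has {1,4,5,6} → only 3 remains.
F6 = 2: row 6 has {3,5,6}; col 6 has {1,3,4,5,6}; box has {1,3,4,5,6} → only 2 remains.
C1 = 6: row 1 has {1,2,3,4,5}; col 3 has {5}; box has {1} → only 6 remains.
A2 = 4: row 2 has {1,5,6}; col 1 has {1,2,3,5}; box has {1,2,3,5} → only 4 remains.
D2 = 2: row 2 has {1,4,5,6}; col 4 has {1,3,6}; box has {1,6} → only 2 remains.
A3 = 6: row 3 has {1,2,3}; col 1 has {1,2,3,4,5}; box has {1,2,3,4,5} → only 6 remains.
C3 = 4: row 3 has {1,2,3,6}; col 3 has {5,6}; box has {1,2,6} → only 4 remains.
D3 = 5: row 3 has {1,2,3,4,6}; col 4 has {1,2,3,6}; box has {1,2,4,6} → only 5 remains.
C5 = 2: row 5 has {1,3,4,5,6}; col 3 has {4,5,6}; box has {3,5,6} → only 2 remains.
C6 = 1: row 6 has {2,3,5,6}; col 3 has {2,4,5,6}; box has {2,3,5,6} → only 1 remains.
D6 = 4: row 6 has {1,2,3,5,6}; col 4 has {1,2,3,5,6}; box has {1,2,3,5,6} → only 4 remains.

561432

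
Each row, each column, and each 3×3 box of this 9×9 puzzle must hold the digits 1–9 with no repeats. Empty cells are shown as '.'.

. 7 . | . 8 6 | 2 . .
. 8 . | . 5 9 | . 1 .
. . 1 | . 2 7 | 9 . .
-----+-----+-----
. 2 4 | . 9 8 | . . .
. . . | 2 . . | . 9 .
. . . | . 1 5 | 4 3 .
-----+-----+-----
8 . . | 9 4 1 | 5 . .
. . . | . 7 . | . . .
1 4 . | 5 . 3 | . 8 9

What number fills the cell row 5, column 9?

row 5, column 6 = 4: row 5 has {2,9}; col 6 has {1,3,5,6,7,8,9}; box has {1,2,5,8,9} → only 4 remains.
row 8, column 6 = 2: row 8 has {7}; col 6 has {1,3,4,5,6,7,8,9}; box has {1,3,4,5,7,9} → only 2 remains.
row 9, column 5 = 6: row 9 has {1,3,4,5,8,9}; col 5 has {1,2,4,5,7,8,9}; box has {1,2,3,4,5,7,9} → only 6 remains.
row 9, column 7 = 7: row 9 has {1,3,4,5,6,8,9}; col 7 has {2,4,5,9}; box has {5,8,9} → only 7 remains.
row 5, column 5 = 3: row 5 has {2,4,9}; col 5 has {1,2,4,5,6,7,8,9}; box has {1,2,4,5,8,9} → only 3 remains.
row 8, column 4 = 8: row 8 has {2,7}; col 4 has {2,5,9}; box has {1,2,3,4,5,6,7,9} → only 8 remains.
row 9, column 3 = 2: row 9 has {1,3,4,5,6,7,8,9}; col 3 has {1,4}; box has {1,4,8} → only 2 remains.
row 1, column 4 = 1: in row 1, 1 can only go here (every other open cell in that row sees a 1).
row 2, column 1 = 2: in row 2, 2 can only go here (every other open cell in that row sees a 2).
row 2, column 9 = 7: in row 2, 7 can only go here (every other open cell in that row sees a 7).
row 2, column 4 = 4: in row 2, 4 can only go here (every other open cell in that row sees a 4).
row 3, column 4 = 3: row 3 has {1,2,7,9}; col 4 has {1,2,4,5,8,9}; box has {1,2,4,5,6,7,8,9} → only 3 remains.
row 3, column 9 = 8: in row 3, 8 can only go here (every other open cell in that row sees an 8).
row 4, column 1 = 3: in row 4, 3 can only go here (every other open cell in that row sees a 3).
row 6, column 9 = 2: in row 6, 2 can only go here (every other open cell in that row sees a 2).
row 6, column 3 = 8: in row 6, 8 can only go here (every other open cell in that row sees an 8).
row 5, column 7 = 8: in row 5, 8 can only go here (every other open cell in that row sees an 8).
row 7, column 8 = 2: in row 7, 2 can only go here (every other open cell in that row sees a 2).
row 7, column 3 = 7: in row 7, 7 can only go here (every other open cell in that row sees a 7).
row 5, column 1 = 7: in row 5, 7 can only go here (every other open cell in that row sees a 7).
row 6, column 4 = 7: in row 6, 7 can only go here (every other open cell in that row sees a 7).
row 4, column 4 = 6: row 4 has {2,3,4,8,9}; col 4 has {1,2,3,4,5,7,8,9}; box has {1,2,3,4,5,7,8,9} → only 6 remains.
row 4, column 7 = 1: row 4 has {2,3,4,6,8,9}; col 7 has {2,4,5,7,8,9}; box has {2,3,4,8,9} → only 1 remains.
row 4, column 9 = 5: row 4 has {1,2,3,4,6,8,9}; col 9 has {2,7,8,9}; box has {1,2,3,4,8,9} → only 5 remains.
row 5, column 9 = 6: row 5 has {2,3,4,7,8,9}; col 9 has {2,5,7,8,9}; box has {1,2,3,4,5,8,9} → only 6 remains.

6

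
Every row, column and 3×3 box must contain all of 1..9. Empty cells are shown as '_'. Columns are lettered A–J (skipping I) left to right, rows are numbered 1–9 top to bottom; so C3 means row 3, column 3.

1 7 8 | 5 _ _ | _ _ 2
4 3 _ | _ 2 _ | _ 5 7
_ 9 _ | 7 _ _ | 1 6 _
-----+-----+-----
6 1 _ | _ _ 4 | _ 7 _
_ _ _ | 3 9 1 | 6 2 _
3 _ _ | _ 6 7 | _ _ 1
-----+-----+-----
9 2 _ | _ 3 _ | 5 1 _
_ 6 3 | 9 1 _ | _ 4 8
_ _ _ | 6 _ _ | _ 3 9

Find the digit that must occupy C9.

E1 = 4 (sole candidate).
H1 = 9 (sole candidate).
C2 = 6 (sole candidate).
G2 = 8 (sole candidate).
E3 = 8 (sole candidate).
F3 = 3 (sole candidate).
J3 = 4 (sole candidate).
E4 = 5 (sole candidate).
J4 = 3 (sole candidate).
J5 = 5 (sole candidate).
H6 = 8 (sole candidate).
F7 = 8 (sole candidate).
J7 = 6 (sole candidate).
E9 = 7 (sole candidate).
G9 = 2 (sole candidate).
F1 = 6 (sole candidate).
G1 = 3 (sole candidate).
D2 = 1 (sole candidate).
F2 = 9 (sole candidate).
G4 = 9 (sole candidate).
D6 = 2 (sole candidate).
G6 = 4 (sole candidate).
D7 = 4 (sole candidate).
G8 = 7 (sole candidate).
F9 = 5 (sole candidate).
C4 = 2 (sole candidate).
D4 = 8 (sole candidate).
B6 = 5 (sole candidate).
C6 = 9 (sole candidate).
C7 = 7 (sole candidate).
A8 = 5 (sole candidate).
F8 = 2 (sole candidate).
A9 = 8 (sole candidate).
B9 = 4 (sole candidate).
C9 = 1: row 9 has {2,3,4,5,6,7,8,9}; col 3 has {2,3,6,7,8,9}; box has {2,3,4,5,6,7,8,9} → only 1 remains.

1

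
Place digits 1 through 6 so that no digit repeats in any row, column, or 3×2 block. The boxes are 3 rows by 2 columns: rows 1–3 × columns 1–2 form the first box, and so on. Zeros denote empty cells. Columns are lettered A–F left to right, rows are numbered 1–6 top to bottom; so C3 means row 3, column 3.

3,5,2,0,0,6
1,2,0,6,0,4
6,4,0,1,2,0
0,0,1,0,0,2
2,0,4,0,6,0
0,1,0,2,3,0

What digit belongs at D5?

D1 = 4: row 1 has {2,3,5,6}; col 4 has {1,2,6}; box has {1,2,6} → only 4 remains.
E1 = 1: row 1 has {2,3,4,5,6}; col 5 has {2,3,6}; box has {2,4,6} → only 1 remains.
E2 = 5: row 2 has {1,2,4,6}; col 5 has {1,2,3,6}; box has {1,2,4,6} → only 5 remains.
F3 = 3: row 3 has {1,2,4,6}; col 6 has {2,4,6}; box has {1,2,4,5,6} → only 3 remains.
E4 = 4: row 4 has {1,2}; col 5 has {1,2,3,5,6}; box has {2,3,6} → only 4 remains.
B5 = 3: row 5 has {2,4,6}; col 2 has {1,2,4,5}; box has {1,2} → only 3 remains.
D5 = 5: row 5 has {2,3,4,6}; col 4 has {1,2,4,6}; box has {1,2,4} → only 5 remains.

5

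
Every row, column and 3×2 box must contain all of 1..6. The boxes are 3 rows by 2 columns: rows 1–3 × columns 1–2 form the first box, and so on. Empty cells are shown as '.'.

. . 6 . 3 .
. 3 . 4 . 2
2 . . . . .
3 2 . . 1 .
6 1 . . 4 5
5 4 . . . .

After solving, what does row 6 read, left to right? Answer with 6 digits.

541623

row 1, column 2 = 5: row 1 has {3,6}; col 2 has {1,2,3,4}; box has {2,3} → only 5 remains.
row 2, column 1 = 1: row 2 has {2,3,4}; col 1 has {2,3,5,6}; box has {2,3,5} → only 1 remains.
row 2, column 3 = 5: row 2 has {1,2,3,4}; col 3 has {6}; box has {4,6} → only 5 remains.
row 2, column 5 = 6: row 2 has {1,2,3,4,5}; col 5 has {1,3,4}; box has {2,3} → only 6 remains.
row 3, column 2 = 6: row 3 has {2}; col 2 has {1,2,3,4,5}; box has {1,2,3,5} → only 6 remains.
row 3, column 5 = 5: row 3 has {2,6}; col 5 has {1,3,4,6}; box has {2,3,6} → only 5 remains.
row 4, column 3 = 4: row 4 has {1,2,3}; col 3 has {5,6}; box has {} → only 4 remains.
row 4, column 6 = 6: row 4 has {1,2,3,4}; col 6 has {2,5}; box has {1,4,5} → only 6 remains.
row 6, column 5 = 2: row 6 has {4,5}; col 5 has {1,3,4,5,6}; box has {1,4,5,6} → only 2 remains.
row 6, column 6 = 3: row 6 has {2,4,5}; col 6 has {2,5,6}; box has {1,2,4,5,6} → only 3 remains.
row 1, column 1 = 4: row 1 has {3,5,6}; col 1 has {1,2,3,5,6}; box has {1,2,3,5,6} → only 4 remains.
row 1, column 6 = 1: row 1 has {3,4,5,6}; col 6 has {2,3,5,6}; box has {2,3,5,6} → only 1 remains.
row 3, column 6 = 4: row 3 has {2,5,6}; col 6 has {1,2,3,5,6}; box has {1,2,3,5,6} → only 4 remains.
row 4, column 4 = 5: row 4 has {1,2,3,4,6}; col 4 has {4}; box has {4} → only 5 remains.
row 6, column 3 = 1: row 6 has {2,3,4,5}; col 3 has {4,5,6}; box has {4,5} → only 1 remains.
row 6, column 4 = 6: row 6 has {1,2,3,4,5}; col 4 has {4,5}; box has {1,4,5} → only 6 remains.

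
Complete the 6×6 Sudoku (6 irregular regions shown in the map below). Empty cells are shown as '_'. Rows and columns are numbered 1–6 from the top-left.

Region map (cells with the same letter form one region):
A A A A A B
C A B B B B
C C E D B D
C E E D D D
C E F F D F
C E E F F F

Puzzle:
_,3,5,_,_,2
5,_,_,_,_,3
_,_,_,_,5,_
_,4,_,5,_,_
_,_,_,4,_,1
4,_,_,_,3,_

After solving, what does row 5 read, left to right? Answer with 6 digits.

R4C6 = 6: row 4 has {4,5}; col 6 has {1,2,3}; region has {5} → only 6 remains.
R5C5 = 2: row 5 has {1,4}; col 5 has {3,5}; region has {5,6} → only 2 remains.
R6C6 = 5: row 6 has {3,4}; col 6 has {1,2,3,6}; region has {1,3,4} → only 5 remains.
R3C6 = 4: row 3 has {5}; col 6 has {1,2,3,5,6}; region has {2,5,6} → only 4 remains.
R4C5 = 1: row 4 has {4,5,6}; col 5 has {2,3,5}; region has {2,4,5,6} → only 1 remains.
R5C3 = 6: row 5 has {1,2,4}; col 3 has {5}; region has {1,3,4,5} → only 6 remains.
R6C4 = 2: row 6 has {3,4,5}; col 4 has {4,5}; region has {1,3,4,5,6} → only 2 remains.
R3C4 = 3: row 3 has {4,5}; col 4 has {2,4,5}; region has {1,2,4,5,6} → only 3 remains.
R5C1 = 3: row 5 has {1,2,4,6}; col 1 has {4,5}; region has {4,5} → only 3 remains.
R5C2 = 5: row 5 has {1,2,3,4,6}; col 2 has {3,4}; region has {4} → only 5 remains.

356421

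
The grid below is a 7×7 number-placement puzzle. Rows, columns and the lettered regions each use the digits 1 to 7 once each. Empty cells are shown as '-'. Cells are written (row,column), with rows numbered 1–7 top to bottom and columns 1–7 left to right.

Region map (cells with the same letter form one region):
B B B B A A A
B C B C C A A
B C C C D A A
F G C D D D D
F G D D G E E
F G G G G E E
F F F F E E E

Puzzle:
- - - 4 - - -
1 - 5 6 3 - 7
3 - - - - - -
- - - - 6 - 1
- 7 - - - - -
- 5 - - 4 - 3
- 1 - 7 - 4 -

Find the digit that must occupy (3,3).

1

(2,6) = 2: row 2 has {1,3,5,6,7}; col 6 has {4}; region has {7} → only 2 remains.
(2,2) = 4: row 2 has {1,2,3,5,6,7}; col 2 has {1,5,7}; region has {3,6} → only 4 remains.
(3,2) = 2: row 3 has {3}; col 2 has {1,4,5,7}; region has {3,4,6} → only 2 remains.
(4,2) = 3: row 4 has {1,6}; col 2 has {1,2,4,5,7}; region has {4,5,7} → only 3 remains.
(4,3) = 7: row 4 has {1,3,6}; col 3 has {5}; region has {2,3,4,6} → only 7 remains.
(4,6) = 5: row 4 has {1,3,6,7}; col 6 has {2,4}; region has {1,6} → only 5 remains.
(1,2) = 6: row 1 has {4}; col 2 has {1,2,3,4,5,7}; region has {1,3,4,5} → only 6 remains.
(1,3) = 2: row 1 has {4,6}; col 3 has {5,7}; region has {1,3,4,5,6} → only 2 remains.
(1,7) = 5: row 1 has {2,4,6}; col 7 has {1,3,7}; region has {2,7} → only 5 remains.
(3,3) = 1: row 3 has {2,3}; col 3 has {2,5,7}; region has {2,3,4,6,7} → only 1 remains.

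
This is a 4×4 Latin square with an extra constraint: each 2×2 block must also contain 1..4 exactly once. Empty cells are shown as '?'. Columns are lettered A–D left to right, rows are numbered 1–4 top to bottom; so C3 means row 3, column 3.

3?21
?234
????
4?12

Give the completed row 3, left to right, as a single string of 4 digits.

2143

B1 = 4: row 1 has {1,2,3}; col 2 has {2}; box has {2,3} → only 4 remains.
A2 = 1: row 2 has {2,3,4}; col 1 has {3,4}; box has {2,3,4} → only 1 remains.
A3 = 2: row 3 has {}; col 1 has {1,3,4}; box has {4} → only 2 remains.
C3 = 4: row 3 has {2}; col 3 has {1,2,3}; box has {1,2} → only 4 remains.
D3 = 3: row 3 has {2,4}; col 4 has {1,2,4}; box has {1,2,4} → only 3 remains.
B4 = 3: row 4 has {1,2,4}; col 2 has {2,4}; box has {2,4} → only 3 remains.
B3 = 1: row 3 has {2,3,4}; col 2 has {2,3,4}; box has {2,3,4} → only 1 remains.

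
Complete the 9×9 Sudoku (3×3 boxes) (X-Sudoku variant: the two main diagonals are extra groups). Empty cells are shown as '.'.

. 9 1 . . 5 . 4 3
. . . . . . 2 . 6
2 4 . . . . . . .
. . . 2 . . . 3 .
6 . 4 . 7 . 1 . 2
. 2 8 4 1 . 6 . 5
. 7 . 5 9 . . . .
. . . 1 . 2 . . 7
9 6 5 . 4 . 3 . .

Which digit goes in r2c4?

r1c1 = 8: row 1 has {1,3,4,5,9}; col 1 has {2,6,9}; box has {1,2,4,9}; main diagonal has {2,7} → only 8 remains.
r1c7 = 7: row 1 has {1,3,4,5,8,9}; col 7 has {1,2,3,6}; box has {2,3,4,6} → only 7 remains.
r7c3 = 2: row 7 has {5,7,9}; col 3 has {1,4,5,8}; box has {5,6,7,9}; anti-diagonal has {3,4,7,9} → only 2 remains.
r7c7 = 4: row 7 has {2,5,7,9}; col 7 has {1,2,3,6,7}; box has {3,7}; main diagonal has {2,7,8} → only 4 remains.
r8c2 = 8: row 8 has {1,2,7}; col 2 has {2,4,6,7,9}; box has {2,5,6,7,9}; anti-diagonal has {2,3,4,7,9} → only 8 remains.
r8c3 = 3: row 8 has {1,2,7,8}; col 3 has {1,2,4,5,8}; box has {2,5,6,7,8,9} → only 3 remains.
r8c5 = 6: row 8 has {1,2,3,7,8}; col 5 has {1,4,7,9}; box has {1,2,4,5,9} → only 6 remains.
r9c9 = 1: row 9 has {3,4,5,6,9}; col 9 has {2,3,5,6,7}; box has {3,4,7}; main diagonal has {2,4,7,8} → only 1 remains.
r1c4 = 6: row 1 has {1,3,4,5,7,8,9}; col 4 has {1,2,4,5}; box has {5} → only 6 remains.
r1c5 = 2: row 1 has {1,3,4,5,6,7,8,9}; col 5 has {1,4,6,7,9}; box has {5,6} → only 2 remains.
r2c3 = 7: row 2 has {2,6}; col 3 has {1,2,3,4,5,8}; box has {1,2,4,8,9} → only 7 remains.
r3c3 = 6: row 3 has {2,4}; col 3 has {1,2,3,4,5,7,8}; box has {1,2,4,7,8,9}; main diagonal has {1,2,4,7,8} → only 6 remains.
r3c7 = 5: row 3 has {2,4,6}; col 7 has {1,2,3,4,6,7}; box has {2,3,4,6,7}; anti-diagonal has {2,3,4,7,8,9} → only 5 remains.
r4c3 = 9: row 4 has {2,3}; col 3 has {1,2,3,4,5,6,7,8}; box has {2,4,6,8} → only 9 remains.
r4c6 = 6: row 4 has {2,3,9}; col 6 has {2,5}; box has {1,2,4,7}; anti-diagonal has {2,3,4,5,7,8,9} → only 6 remains.
r4c7 = 8: row 4 has {2,3,6,9}; col 7 has {1,2,3,4,5,6,7}; box has {1,2,3,5,6} → only 8 remains.
r4c9 = 4: row 4 has {2,3,6,8,9}; col 9 has {1,2,3,5,6,7}; box has {1,2,3,5,6,8} → only 4 remains.
r5c8 = 9: row 5 has {1,2,4,6,7}; col 8 has {3,4}; box has {1,2,3,4,5,6,8} → only 9 remains.
r6c8 = 7: row 6 has {1,2,4,5,6,8}; col 8 has {3,4,9}; box has {1,2,3,4,5,6,8,9} → only 7 remains.
r7c1 = 1: row 7 has {2,4,5,7,9}; col 1 has {2,6,8,9}; box has {2,3,5,6,7,8,9} → only 1 remains.
r7c9 = 8: row 7 has {1,2,4,5,7,9}; col 9 has {1,2,3,4,5,6,7}; box has {1,3,4,7} → only 8 remains.
r8c1 = 4: row 8 has {1,2,3,6,7,8}; col 1 has {1,2,6,8,9}; box has {1,2,3,5,6,7,8,9} → only 4 remains.
r8c7 = 9: row 8 has {1,2,3,4,6,7,8}; col 7 has {1,2,3,4,5,6,7,8}; box has {1,3,4,7,8} → only 9 remains.
r8c8 = 5: row 8 has {1,2,3,4,6,7,8,9}; col 8 has {3,4,7,9}; box has {1,3,4,7,8,9}; main diagonal has {1,2,4,6,7,8} → only 5 remains.
r9c8 = 2: row 9 has {1,3,4,5,6,9}; col 8 has {3,4,5,7,9}; box has {1,3,4,5,7,8,9} → only 2 remains.
r2c2 = 3: row 2 has {2,6,7}; col 2 has {2,4,6,7,8,9}; box has {1,2,4,6,7,8,9}; main diagonal has {1,2,4,5,6,7,8} → only 3 remains.
r2c5 = 8: row 2 has {2,3,6,7}; col 5 has {1,2,4,6,7,9}; box has {2,5,6} → only 8 remains.
r2c8 = 1: row 2 has {2,3,6,7,8}; col 8 has {2,3,4,5,7,9}; box has {2,3,4,5,6,7}; anti-diagonal has {2,3,4,5,6,7,8,9} → only 1 remains.
r3c5 = 3: row 3 has {2,4,5,6}; col 5 has {1,2,4,6,7,8,9}; box has {2,5,6,8} → only 3 remains.
r3c8 = 8: row 3 has {2,3,4,5,6}; col 8 has {1,2,3,4,5,7,9}; box has {1,2,3,4,5,6,7} → only 8 remains.
r3c9 = 9: row 3 has {2,3,4,5,6,8}; col 9 has {1,2,3,4,5,6,7,8}; box has {1,2,3,4,5,6,7,8} → only 9 remains.
r4c5 = 5: row 4 has {2,3,4,6,8,9}; col 5 has {1,2,3,4,6,7,8,9}; box has {1,2,4,6,7} → only 5 remains.
r5c2 = 5: row 5 has {1,2,4,6,7,9}; col 2 has {2,3,4,6,7,8,9}; box has {2,4,6,8,9} → only 5 remains.
r6c1 = 3: row 6 has {1,2,4,5,6,7,8}; col 1 has {1,2,4,6,8,9}; box has {2,4,5,6,8,9} → only 3 remains.
r6c6 = 9: row 6 has {1,2,3,4,5,6,7,8}; col 6 has {2,5,6}; box has {1,2,4,5,6,7}; main diagonal has {1,2,3,4,5,6,7,8} → only 9 remains.
r7c6 = 3: row 7 has {1,2,4,5,7,8,9}; col 6 has {2,5,6,9}; box has {1,2,4,5,6,9} → only 3 remains.
r7c8 = 6: row 7 has {1,2,3,4,5,7,8,9}; col 8 has {1,2,3,4,5,7,8,9}; box has {1,2,3,4,5,7,8,9} → only 6 remains.
r2c1 = 5: row 2 has {1,2,3,6,7,8}; col 1 has {1,2,3,4,6,8,9}; box has {1,2,3,4,6,7,8,9} → only 5 remains.
r2c4 = 9: row 2 has {1,2,3,5,6,7,8}; col 4 has {1,2,4,5,6}; box has {2,3,5,6,8} → only 9 remains.

9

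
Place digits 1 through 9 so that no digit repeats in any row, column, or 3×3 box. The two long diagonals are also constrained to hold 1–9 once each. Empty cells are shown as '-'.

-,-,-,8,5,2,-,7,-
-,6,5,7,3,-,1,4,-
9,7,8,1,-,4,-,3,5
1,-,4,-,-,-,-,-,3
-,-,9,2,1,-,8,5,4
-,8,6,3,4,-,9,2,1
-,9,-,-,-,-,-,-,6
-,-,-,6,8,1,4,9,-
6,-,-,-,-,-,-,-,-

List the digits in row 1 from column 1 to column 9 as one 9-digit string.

r1c7 = 6: row 1 has {2,5,7,8}; col 7 has {1,4,8,9}; box has {1,3,4,5,7} → only 6 remains.
r1c9 = 9: row 1 has {2,5,6,7,8}; col 9 has {1,3,4,5,6}; box has {1,3,4,5,6,7}; anti-diagonal has {1,3,4,6} → only 9 remains.
r2c1 = 2 (sole candidate).
r2c6 = 9 (sole candidate).
r2c9 = 8 (sole candidate).
r3c5 = 6 (sole candidate).
r3c7 = 2 (sole candidate).
r4c4 = 5 (sole candidate).
r4c7 = 7 (sole candidate).
r4c8 = 6 (sole candidate).
r5c2 = 3 (sole candidate).
r6c6 = 7 (sole candidate).
r7c3 = 7 (sole candidate).
r7c4 = 4 (sole candidate).
r7c5 = 2 (sole candidate).
r7c7 = 3 (sole candidate).
r8c2 = 5 (sole candidate).
r9c4 = 9 (sole candidate).
r9c5 = 7 (sole candidate).
r9c7 = 5 (sole candidate).
r9c9 = 2 (sole candidate).
r1c1 = 4: row 1 has {2,5,6,7,8,9}; col 1 has {1,2,6,9}; box has {2,5,6,7,8,9}; main diagonal has {1,2,3,5,6,7,8,9} → only 4 remains.
r1c2 = 1: row 1 has {2,4,5,6,7,8,9}; col 2 has {3,5,6,7,8,9}; box has {2,4,5,6,7,8,9} → only 1 remains.
r1c3 = 3: row 1 has {1,2,4,5,6,7,8,9}; col 3 has {4,5,6,7,8,9}; box has {1,2,4,5,6,7,8,9} → only 3 remains.

413852679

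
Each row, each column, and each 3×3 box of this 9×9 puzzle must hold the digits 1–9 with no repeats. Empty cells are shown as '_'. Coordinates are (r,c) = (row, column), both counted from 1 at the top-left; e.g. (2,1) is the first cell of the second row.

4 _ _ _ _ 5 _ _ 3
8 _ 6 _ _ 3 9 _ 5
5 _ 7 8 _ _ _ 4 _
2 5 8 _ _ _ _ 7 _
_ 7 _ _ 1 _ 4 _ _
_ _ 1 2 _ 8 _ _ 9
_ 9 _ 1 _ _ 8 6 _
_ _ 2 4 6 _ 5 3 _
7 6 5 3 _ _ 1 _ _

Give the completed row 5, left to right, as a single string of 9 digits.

(1,3) = 9: row 1 has {3,4,5}; col 3 has {1,2,5,6,7,8}; box has {4,5,6,7,8} → only 9 remains.
(2,4) = 7: row 2 has {3,5,6,8,9}; col 4 has {1,2,3,4,8}; box has {3,5,8} → only 7 remains.
(5,3) = 3: row 5 has {1,4,7}; col 3 has {1,2,5,6,7,8,9}; box has {1,2,5,7,8} → only 3 remains.
(6,1) = 6: row 6 has {1,2,8,9}; col 1 has {2,4,5,7,8}; box has {1,2,3,5,7,8} → only 6 remains.
(6,2) = 4: row 6 has {1,2,6,8,9}; col 2 has {5,6,7,9}; box has {1,2,3,5,6,7,8} → only 4 remains.
(6,7) = 3: row 6 has {1,2,4,6,8,9}; col 7 has {1,4,5,8,9}; box has {4,7,9} → only 3 remains.
(6,8) = 5: row 6 has {1,2,3,4,6,8,9}; col 8 has {3,4,6,7}; box has {3,4,7,9} → only 5 remains.
(7,1) = 3: row 7 has {1,6,8,9}; col 1 has {2,4,5,6,7,8}; box has {2,5,6,7,9} → only 3 remains.
(7,3) = 4: row 7 has {1,3,6,8,9}; col 3 has {1,2,3,5,6,7,8,9}; box has {2,3,5,6,7,9} → only 4 remains.
(8,1) = 1: row 8 has {2,3,4,5,6}; col 1 has {2,3,4,5,6,7,8}; box has {2,3,4,5,6,7,9} → only 1 remains.
(8,2) = 8: row 8 has {1,2,3,4,5,6}; col 2 has {4,5,6,7,9}; box has {1,2,3,4,5,6,7,9} → only 8 remains.
(8,9) = 7: row 8 has {1,2,3,4,5,6,8}; col 9 has {3,5,9}; box has {1,3,5,6,8} → only 7 remains.
(1,4) = 6: row 1 has {3,4,5,9}; col 4 has {1,2,3,4,7,8}; box has {3,5,7,8} → only 6 remains.
(1,5) = 2: row 1 has {3,4,5,6,9}; col 5 has {1,6}; box has {3,5,6,7,8} → only 2 remains.
(1,7) = 7: row 1 has {2,3,4,5,6,9}; col 7 has {1,3,4,5,8,9}; box has {3,4,5,9} → only 7 remains.
(2,5) = 4: row 2 has {3,5,6,7,8,9}; col 5 has {1,2,6}; box has {2,3,5,6,7,8} → only 4 remains.
(3,5) = 9: row 3 has {4,5,7,8}; col 5 has {1,2,4,6}; box has {2,3,4,5,6,7,8} → only 9 remains.
(3,6) = 1: row 3 has {4,5,7,8,9}; col 6 has {3,5,8}; box has {2,3,4,5,6,7,8,9} → only 1 remains.
(4,4) = 9: row 4 has {2,5,7,8}; col 4 has {1,2,3,4,6,7,8}; box has {1,2,8} → only 9 remains.
(4,5) = 3: row 4 has {2,5,7,8,9}; col 5 has {1,2,4,6,9}; box has {1,2,8,9} → only 3 remains.
(4,7) = 6: row 4 has {2,3,5,7,8,9}; col 7 has {1,3,4,5,7,8,9}; box has {3,4,5,7,9} → only 6 remains.
(4,9) = 1: row 4 has {2,3,5,6,7,8,9}; col 9 has {3,5,7,9}; box has {3,4,5,6,7,9} → only 1 remains.
(5,1) = 9: row 5 has {1,3,4,7}; col 1 has {1,2,3,4,5,6,7,8}; box has {1,2,3,4,5,6,7,8} → only 9 remains.
(5,4) = 5: row 5 has {1,3,4,7,9}; col 4 has {1,2,3,4,6,7,8,9}; box has {1,2,3,8,9} → only 5 remains.
(5,6) = 6: row 5 has {1,3,4,5,7,9}; col 6 has {1,3,5,8}; box has {1,2,3,5,8,9} → only 6 remains.
(6,5) = 7: row 6 has {1,2,3,4,5,6,8,9}; col 5 has {1,2,3,4,6,9}; box has {1,2,3,5,6,8,9} → only 7 remains.
(7,5) = 5: row 7 has {1,3,4,6,8,9}; col 5 has {1,2,3,4,6,7,9}; box has {1,3,4,6} → only 5 remains.
(7,9) = 2: row 7 has {1,3,4,5,6,8,9}; col 9 has {1,3,5,7,9}; box has {1,3,5,6,7,8} → only 2 remains.
(8,6) = 9: row 8 has {1,2,3,4,5,6,7,8}; col 6 has {1,3,5,6,8}; box has {1,3,4,5,6} → only 9 remains.
(9,5) = 8: row 9 has {1,3,5,6,7}; col 5 has {1,2,3,4,5,6,7,9}; box has {1,3,4,5,6,9} → only 8 remains.
(9,6) = 2: row 9 has {1,3,5,6,7,8}; col 6 has {1,3,5,6,8,9}; box has {1,3,4,5,6,8,9} → only 2 remains.
(9,8) = 9: row 9 has {1,2,3,5,6,7,8}; col 8 has {3,4,5,6,7}; box has {1,2,3,5,6,7,8} → only 9 remains.
(9,9) = 4: row 9 has {1,2,3,5,6,7,8,9}; col 9 has {1,2,3,5,7,9}; box has {1,2,3,5,6,7,8,9} → only 4 remains.
(1,2) = 1: row 1 has {2,3,4,5,6,7,9}; col 2 has {4,5,6,7,8,9}; box has {4,5,6,7,8,9} → only 1 remains.
(1,8) = 8: row 1 has {1,2,3,4,5,6,7,9}; col 8 has {3,4,5,6,7,9}; box has {3,4,5,7,9} → only 8 remains.
(2,2) = 2: row 2 has {3,4,5,6,7,8,9}; col 2 has {1,4,5,6,7,8,9}; box has {1,4,5,6,7,8,9} → only 2 remains.
(2,8) = 1: row 2 has {2,3,4,5,6,7,8,9}; col 8 has {3,4,5,6,7,8,9}; box has {3,4,5,7,8,9} → only 1 remains.
(3,2) = 3: row 3 has {1,4,5,7,8,9}; col 2 has {1,2,4,5,6,7,8,9}; box has {1,2,4,5,6,7,8,9} → only 3 remains.
(3,7) = 2: row 3 has {1,3,4,5,7,8,9}; col 7 has {1,3,4,5,6,7,8,9}; box has {1,3,4,5,7,8,9} → only 2 remains.
(3,9) = 6: row 3 has {1,2,3,4,5,7,8,9}; col 9 has {1,2,3,4,5,7,9}; box has {1,2,3,4,5,7,8,9} → only 6 remains.
(4,6) = 4: row 4 has {1,2,3,5,6,7,8,9}; col 6 has {1,2,3,5,6,8,9}; box has {1,2,3,5,6,7,8,9} → only 4 remains.
(5,8) = 2: row 5 has {1,3,4,5,6,7,9}; col 8 has {1,3,4,5,6,7,8,9}; box has {1,3,4,5,6,7,9} → only 2 remains.
(5,9) = 8: row 5 has {1,2,3,4,5,6,7,9}; col 9 has {1,2,3,4,5,6,7,9}; box has {1,2,3,4,5,6,7,9} → only 8 remains.

973516428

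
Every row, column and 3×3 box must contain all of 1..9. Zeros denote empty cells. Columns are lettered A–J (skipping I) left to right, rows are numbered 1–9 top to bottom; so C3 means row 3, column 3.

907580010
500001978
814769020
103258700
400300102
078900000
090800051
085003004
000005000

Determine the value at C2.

D2 = 4: row 2 has {1,5,7,8,9}; col 4 has {2,3,5,7,8,9}; box has {1,5,6,7,8,9} → only 4 remains.
B4 = 6: row 4 has {1,2,3,5,7,8}; col 2 has {1,7,8,9}; box has {1,3,4,7,8} → only 6 remains.
J4 = 9: row 4 has {1,2,3,5,6,7,8}; col 9 has {1,2,4,8}; box has {1,2,7} → only 9 remains.
B5 = 5: row 5 has {1,2,3,4}; col 2 has {1,6,7,8,9}; box has {1,3,4,6,7,8} → only 5 remains.
C5 = 9: row 5 has {1,2,3,4,5}; col 3 has {3,4,5,7,8}; box has {1,3,4,5,6,7,8} → only 9 remains.
E5 = 7: row 5 has {1,2,3,4,5,9}; col 5 has {5,6,8}; box has {2,3,5,8,9} → only 7 remains.
F5 = 6: row 5 has {1,2,3,4,5,7,9}; col 6 has {1,3,5,8,9}; box has {2,3,5,7,8,9} → only 6 remains.
H5 = 8: row 5 has {1,2,3,4,5,6,7,9}; col 8 has {1,2,5,7}; box has {1,2,7,9} → only 8 remains.
A6 = 2: row 6 has {7,8,9}; col 1 has {1,4,5,8,9}; box has {1,3,4,5,6,7,8,9} → only 2 remains.
F6 = 4: row 6 has {2,7,8,9}; col 6 has {1,3,5,6,8,9}; box has {2,3,5,6,7,8,9} → only 4 remains.
F1 = 2: row 1 has {1,5,7,8,9}; col 6 has {1,3,4,5,6,8,9}; box has {1,4,5,6,7,8,9} → only 2 remains.
E2 = 3: row 2 has {1,4,5,7,8,9}; col 5 has {5,6,7,8}; box has {1,2,4,5,6,7,8,9} → only 3 remains.
H4 = 4: row 4 has {1,2,3,5,6,7,8,9}; col 8 has {1,2,5,7,8}; box has {1,2,7,8,9} → only 4 remains.
E6 = 1: row 6 has {2,4,7,8,9}; col 5 has {3,5,6,7,8}; box has {2,3,4,5,6,7,8,9} → only 1 remains.
F7 = 7: row 7 has {1,5,8,9}; col 6 has {1,2,3,4,5,6,8,9}; box has {3,5,8} → only 7 remains.
B1 = 3: row 1 has {1,2,5,7,8,9}; col 2 has {1,5,6,7,8,9}; box has {1,4,5,7,8,9} → only 3 remains.
J1 = 6: row 1 has {1,2,3,5,7,8,9}; col 9 has {1,2,4,8,9}; box has {1,2,7,8,9} → only 6 remains.
B2 = 2: row 2 has {1,3,4,5,7,8,9}; col 2 has {1,3,5,6,7,8,9}; box has {1,3,4,5,7,8,9} → only 2 remains.
C2 = 6: row 2 has {1,2,3,4,5,7,8,9}; col 3 has {3,4,5,7,8,9}; box has {1,2,3,4,5,7,8,9} → only 6 remains.

6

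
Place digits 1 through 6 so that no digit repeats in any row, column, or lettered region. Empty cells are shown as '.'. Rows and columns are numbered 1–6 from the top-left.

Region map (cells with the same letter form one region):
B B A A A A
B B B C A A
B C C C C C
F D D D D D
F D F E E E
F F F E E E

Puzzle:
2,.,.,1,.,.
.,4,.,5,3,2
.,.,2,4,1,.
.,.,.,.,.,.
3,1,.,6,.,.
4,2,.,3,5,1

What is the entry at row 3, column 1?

5

row 4, column 4 = 2 (sole candidate).
row 5, column 3 = 5 (sole candidate).
row 5, column 6 = 4 (sole candidate).
row 6, column 3 = 6 (sole candidate).
row 1, column 3 = 4 (sole candidate).
row 1, column 5 = 6 (sole candidate).
row 1, column 6 = 5 (sole candidate).
row 2, column 3 = 1 (sole candidate).
row 4, column 1 = 1 (sole candidate).
row 4, column 3 = 3 (sole candidate).
row 4, column 5 = 4 (sole candidate).
row 4, column 6 = 6 (sole candidate).
row 5, column 5 = 2 (sole candidate).
row 1, column 2 = 3 (sole candidate).
row 2, column 1 = 6 (sole candidate).
row 3, column 1 = 5: row 3 has {1,2,4}; col 1 has {1,2,3,4,6}; region has {1,2,3,4,6} → only 5 remains.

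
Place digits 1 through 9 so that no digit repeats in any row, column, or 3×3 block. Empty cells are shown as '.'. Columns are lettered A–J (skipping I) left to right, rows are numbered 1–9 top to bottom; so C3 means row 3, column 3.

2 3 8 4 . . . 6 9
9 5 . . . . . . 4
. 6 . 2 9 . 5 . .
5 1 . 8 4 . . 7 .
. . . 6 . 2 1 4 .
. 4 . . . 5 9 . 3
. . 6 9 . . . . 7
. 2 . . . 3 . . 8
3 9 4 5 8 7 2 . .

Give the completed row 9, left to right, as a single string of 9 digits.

F1 = 1: row 1 has {2,3,4,6,8,9}; col 6 has {2,3,5,7}; box has {2,4,9} → only 1 remains.
G1 = 7: row 1 has {1,2,3,4,6,8,9}; col 7 has {1,2,5,9}; box has {4,5,6,9} → only 7 remains.
F3 = 8: row 3 has {2,5,6,9}; col 6 has {1,2,3,5,7}; box has {1,2,4,9} → only 8 remains.
J3 = 1: row 3 has {2,5,6,8,9}; col 9 has {3,4,7,8,9}; box has {4,5,6,7,9} → only 1 remains.
F4 = 9: row 4 has {1,4,5,7,8}; col 6 has {1,2,3,5,7,8}; box has {2,4,5,6,8} → only 9 remains.
G4 = 6: row 4 has {1,4,5,7,8,9}; col 7 has {1,2,5,7,9}; box has {1,3,4,7,9} → only 6 remains.
J4 = 2: row 4 has {1,4,5,6,7,8,9}; col 9 has {1,3,4,7,8,9}; box has {1,3,4,6,7,9} → only 2 remains.
J5 = 5: row 5 has {1,2,4,6}; col 9 has {1,2,3,4,7,8,9}; box has {1,2,3,4,6,7,9} → only 5 remains.
H6 = 8: row 6 has {3,4,5,9}; col 8 has {4,6,7}; box has {1,2,3,4,5,6,7,9} → only 8 remains.
B7 = 8: row 7 has {6,7,9}; col 2 has {1,2,3,4,5,6,9}; box has {2,3,4,6,9} → only 8 remains.
F7 = 4: row 7 has {6,7,8,9}; col 6 has {1,2,3,5,7,8,9}; box has {3,5,7,8,9} → only 4 remains.
G7 = 3: row 7 has {4,6,7,8,9}; col 7 has {1,2,5,6,7,9}; box has {2,7,8} → only 3 remains.
D8 = 1: row 8 has {2,3,8}; col 4 has {2,4,5,6,8,9}; box has {3,4,5,7,8,9} → only 1 remains.
E8 = 6: row 8 has {1,2,3,8}; col 5 has {4,8,9}; box has {1,3,4,5,7,8,9} → only 6 remains.
G8 = 4: row 8 has {1,2,3,6,8}; col 7 has {1,2,3,5,6,7,9}; box has {2,3,7,8} → only 4 remains.
H9 = 1: row 9 has {2,3,4,5,7,8,9}; col 8 has {4,6,7,8}; box has {2,3,4,7,8} → only 1 remains.
J9 = 6: row 9 has {1,2,3,4,5,7,8,9}; col 9 has {1,2,3,4,5,7,8,9}; box has {1,2,3,4,7,8} → only 6 remains.

394587216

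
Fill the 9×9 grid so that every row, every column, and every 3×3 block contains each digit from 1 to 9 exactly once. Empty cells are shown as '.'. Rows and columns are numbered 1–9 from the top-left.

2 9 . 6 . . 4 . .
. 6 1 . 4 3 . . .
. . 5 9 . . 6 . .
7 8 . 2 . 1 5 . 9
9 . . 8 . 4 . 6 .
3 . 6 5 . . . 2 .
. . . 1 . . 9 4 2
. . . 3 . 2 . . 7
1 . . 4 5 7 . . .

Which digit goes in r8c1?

r2c1 = 8 (sole candidate).
r2c4 = 7 (sole candidate).
r2c7 = 2 (sole candidate).
r2c9 = 5 (sole candidate).
r3c1 = 4 (sole candidate).
r3c6 = 8 (sole candidate).
r4c3 = 4 (sole candidate).
r4c8 = 3 (sole candidate).
r5c3 = 2 (sole candidate).
r5c9 = 1 (sole candidate).
r6c2 = 1 (sole candidate).
r6c6 = 9 (sole candidate).
r7c6 = 6 (sole candidate).
r9c8 = 8 (sole candidate).
r1c5 = 1 (sole candidate).
r1c6 = 5 (sole candidate).
r1c8 = 7 (sole candidate).
r2c8 = 9 (sole candidate).
r3c5 = 2 (sole candidate).
r3c8 = 1 (sole candidate).
r3c9 = 3 (sole candidate).
r4c5 = 6 (sole candidate).
r5c2 = 5 (sole candidate).
r5c7 = 7 (sole candidate).
r6c5 = 7 (sole candidate).
r6c7 = 8 (sole candidate).
r6c9 = 4 (sole candidate).
r7c1 = 5 (sole candidate).
r7c5 = 8 (sole candidate).
r8c1 = 6: row 8 has {2,3,7}; col 1 has {1,2,3,4,5,7,8,9}; box has {1,5} → only 6 remains.

6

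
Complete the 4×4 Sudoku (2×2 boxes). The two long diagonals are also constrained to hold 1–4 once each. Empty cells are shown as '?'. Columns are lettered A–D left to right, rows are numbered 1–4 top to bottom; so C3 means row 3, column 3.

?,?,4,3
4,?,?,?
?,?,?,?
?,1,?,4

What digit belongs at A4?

2

B1 = 2 (sole candidate).
B2 = 3 (sole candidate).
B3 = 4 (sole candidate).
A4 = 2: row 4 has {1,4}; col 1 has {4}; box has {1,4}; anti-diagonal has {3,4} → only 2 remains.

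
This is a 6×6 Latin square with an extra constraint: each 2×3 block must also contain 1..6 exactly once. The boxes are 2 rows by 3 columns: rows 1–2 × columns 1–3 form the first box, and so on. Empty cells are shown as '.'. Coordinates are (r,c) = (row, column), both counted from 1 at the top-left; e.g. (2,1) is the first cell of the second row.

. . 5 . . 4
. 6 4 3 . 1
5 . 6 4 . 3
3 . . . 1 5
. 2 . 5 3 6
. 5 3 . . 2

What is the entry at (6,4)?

(2,1) = 2 (sole candidate).
(2,5) = 5 (sole candidate).
(3,2) = 1 (sole candidate).
(3,5) = 2 (sole candidate).
(4,2) = 4 (sole candidate).
(4,3) = 2 (sole candidate).
(4,4) = 6 (sole candidate).
(5,3) = 1 (sole candidate).
(6,4) = 1: row 6 has {2,3,5}; col 4 has {3,4,5,6}; box has {2,3,5,6} → only 1 remains.

1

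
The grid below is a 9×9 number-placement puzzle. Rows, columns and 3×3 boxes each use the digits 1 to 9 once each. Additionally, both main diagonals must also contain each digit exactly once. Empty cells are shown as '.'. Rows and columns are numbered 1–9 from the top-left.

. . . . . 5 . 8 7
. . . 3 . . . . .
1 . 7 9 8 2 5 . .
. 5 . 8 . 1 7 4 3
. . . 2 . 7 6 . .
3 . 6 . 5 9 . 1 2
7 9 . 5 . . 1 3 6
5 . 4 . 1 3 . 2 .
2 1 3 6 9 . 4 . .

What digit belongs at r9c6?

r3c8 = 6: row 3 has {1,2,5,7,8,9}; col 8 has {1,2,3,4,8}; box has {5,7,8} → only 6 remains.
r3c9 = 4: row 3 has {1,2,5,6,7,8,9}; col 9 has {2,3,6,7}; box has {5,6,7,8} → only 4 remains.
r4c1 = 9: row 4 has {1,3,4,5,7,8}; col 1 has {1,2,3,5,7}; box has {3,5,6} → only 9 remains.
r4c3 = 2: row 4 has {1,3,4,5,7,8,9}; col 3 has {3,4,6,7}; box has {3,5,6,9} → only 2 remains.
r4c5 = 6: row 4 has {1,2,3,4,5,7,8,9}; col 5 has {1,5,8,9}; box has {1,2,5,7,8,9} → only 6 remains.
r6c4 = 4: row 6 has {1,2,3,5,6,9}; col 4 has {2,3,5,6,8,9}; box has {1,2,5,6,7,8,9}; anti-diagonal has {1,2,5,7} → only 4 remains.
r6c7 = 8: row 6 has {1,2,3,4,5,6,9}; col 7 has {1,4,5,6,7}; box has {1,2,3,4,6,7} → only 8 remains.
r7c3 = 8: row 7 has {1,3,5,6,7,9}; col 3 has {2,3,4,6,7}; box has {1,2,3,4,5,7,9}; anti-diagonal has {1,2,4,5,7} → only 8 remains.
r7c6 = 4: row 7 has {1,3,5,6,7,8,9}; col 6 has {1,2,3,5,7,9}; box has {1,3,5,6,9} → only 4 remains.
r8c2 = 6: row 8 has {1,2,3,4,5}; col 2 has {1,5,9}; box has {1,2,3,4,5,7,8,9}; anti-diagonal has {1,2,4,5,7,8} → only 6 remains.
r8c4 = 7: row 8 has {1,2,3,4,5,6}; col 4 has {2,3,4,5,6,8,9}; box has {1,3,4,5,6,9} → only 7 remains.
r8c7 = 9: row 8 has {1,2,3,4,5,6,7}; col 7 has {1,4,5,6,7,8}; box has {1,2,3,4,6} → only 9 remains.
r8c9 = 8: row 8 has {1,2,3,4,5,6,7,9}; col 9 has {2,3,4,6,7}; box has {1,2,3,4,6,9} → only 8 remains.
r9c6 = 8: row 9 has {1,2,3,4,6,9}; col 6 has {1,2,3,4,5,7,9}; box has {1,3,4,5,6,7,9} → only 8 remains.

8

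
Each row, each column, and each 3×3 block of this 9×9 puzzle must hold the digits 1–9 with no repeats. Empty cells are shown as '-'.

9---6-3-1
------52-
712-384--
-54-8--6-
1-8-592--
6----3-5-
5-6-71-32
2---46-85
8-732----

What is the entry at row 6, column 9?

7

row 1, column 3 = 5 (sole candidate).
row 1, column 8 = 7 (sole candidate).
row 2, column 3 = 3 (sole candidate).
row 3, column 8 = 9 (sole candidate).
row 3, column 9 = 6 (sole candidate).
row 4, column 1 = 3 (sole candidate).
row 5, column 2 = 7 (sole candidate).
row 5, column 8 = 4 (sole candidate).
row 5, column 9 = 3 (sole candidate).
row 6, column 3 = 9 (sole candidate).
row 6, column 5 = 1 (sole candidate).
row 7, column 7 = 9 (sole candidate).
row 8, column 3 = 1 (sole candidate).
row 8, column 4 = 9 (sole candidate).
row 8, column 7 = 7 (sole candidate).
row 9, column 6 = 5 (sole candidate).
row 9, column 8 = 1 (sole candidate).
row 9, column 9 = 4 (sole candidate).
row 2, column 1 = 4 (sole candidate).
row 2, column 5 = 9 (sole candidate).
row 2, column 6 = 7 (sole candidate).
row 2, column 9 = 8 (sole candidate).
row 3, column 4 = 5 (sole candidate).
row 4, column 6 = 2 (sole candidate).
row 4, column 7 = 1 (sole candidate).
row 5, column 4 = 6 (sole candidate).
row 6, column 2 = 2 (sole candidate).
row 6, column 7 = 8 (sole candidate).
row 6, column 9 = 7: row 6 has {1,2,3,5,6,8,9}; col 9 has {1,2,3,4,5,6,8}; box has {1,2,3,4,5,6,8} → only 7 remains.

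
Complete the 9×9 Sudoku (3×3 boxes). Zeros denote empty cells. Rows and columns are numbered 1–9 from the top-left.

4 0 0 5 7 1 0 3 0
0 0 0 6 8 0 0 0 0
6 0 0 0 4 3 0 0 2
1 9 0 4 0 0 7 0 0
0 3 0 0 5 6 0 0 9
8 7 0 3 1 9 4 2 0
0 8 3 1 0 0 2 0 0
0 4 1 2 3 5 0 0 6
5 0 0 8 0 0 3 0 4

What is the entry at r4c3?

5

r1c2 = 2: row 1 has {1,3,4,5,7}; col 2 has {3,4,7,8,9}; box has {4,6} → only 2 remains.
r1c9 = 8: row 1 has {1,2,3,4,5,7}; col 9 has {2,4,6,9}; box has {2,3} → only 8 remains.
r2c6 = 2: row 2 has {6,8}; col 6 has {1,3,5,6,9}; box has {1,3,4,5,6,7,8} → only 2 remains.
r3c4 = 9: row 3 has {2,3,4,6}; col 4 has {1,2,3,4,5,6,8}; box has {1,2,3,4,5,6,7,8} → only 9 remains.
r4c5 = 2: row 4 has {1,4,7,9}; col 5 has {1,3,4,5,7,8}; box has {1,3,4,5,6,9} → only 2 remains.
r4c6 = 8: row 4 has {1,2,4,7,9}; col 6 has {1,2,3,5,6,9}; box has {1,2,3,4,5,6,9} → only 8 remains.
r5c1 = 2: row 5 has {3,5,6,9}; col 1 has {1,4,5,6,8}; box has {1,3,7,8,9} → only 2 remains.
r5c3 = 4: row 5 has {2,3,5,6,9}; col 3 has {1,3}; box has {1,2,3,7,8,9} → only 4 remains.
r5c4 = 7: row 5 has {2,3,4,5,6,9}; col 4 has {1,2,3,4,5,6,8,9}; box has {1,2,3,4,5,6,8,9} → only 7 remains.
r6c9 = 5: row 6 has {1,2,3,4,7,8,9}; col 9 has {2,4,6,8,9}; box has {2,4,7,9} → only 5 remains.
r7c9 = 7: row 7 has {1,2,3,8}; col 9 has {2,4,5,6,8,9}; box has {2,3,4,6} → only 7 remains.
r9c2 = 6: row 9 has {3,4,5,8}; col 2 has {2,3,4,7,8,9}; box has {1,3,4,5,8} → only 6 remains.
r9c5 = 9: row 9 has {3,4,5,6,8}; col 5 has {1,2,3,4,5,7,8}; box has {1,2,3,5,8} → only 9 remains.
r9c6 = 7: row 9 has {3,4,5,6,8,9}; col 6 has {1,2,3,5,6,8,9}; box has {1,2,3,5,8,9} → only 7 remains.
r9c8 = 1: row 9 has {3,4,5,6,7,8,9}; col 8 has {2,3}; box has {2,3,4,6,7} → only 1 remains.
r1c3 = 9: row 1 has {1,2,3,4,5,7,8}; col 3 has {1,3,4}; box has {2,4,6} → only 9 remains.
r1c7 = 6: row 1 has {1,2,3,4,5,7,8,9}; col 7 has {2,3,4,7}; box has {2,3,8} → only 6 remains.
r2c9 = 1: row 2 has {2,6,8}; col 9 has {2,4,5,6,7,8,9}; box has {2,3,6,8} → only 1 remains.
r3c7 = 5: row 3 has {2,3,4,6,9}; col 7 has {2,3,4,6,7}; box has {1,2,3,6,8} → only 5 remains.
r3c8 = 7: row 3 has {2,3,4,5,6,9}; col 8 has {1,2,3}; box has {1,2,3,5,6,8} → only 7 remains.
r4c8 = 6: row 4 has {1,2,4,7,8,9}; col 8 has {1,2,3,7}; box has {2,4,5,7,9} → only 6 remains.
r4c9 = 3: row 4 has {1,2,4,6,7,8,9}; col 9 has {1,2,4,5,6,7,8,9}; box has {2,4,5,6,7,9} → only 3 remains.
r5c8 = 8: row 5 has {2,3,4,5,6,7,9}; col 8 has {1,2,3,6,7}; box has {2,3,4,5,6,7,9} → only 8 remains.
r6c3 = 6: row 6 has {1,2,3,4,5,7,8,9}; col 3 has {1,3,4,9}; box has {1,2,3,4,7,8,9} → only 6 remains.
r7c1 = 9: row 7 has {1,2,3,7,8}; col 1 has {1,2,4,5,6,8}; box has {1,3,4,5,6,8} → only 9 remains.
r7c5 = 6: row 7 has {1,2,3,7,8,9}; col 5 has {1,2,3,4,5,7,8,9}; box has {1,2,3,5,7,8,9} → only 6 remains.
r7c6 = 4: row 7 has {1,2,3,6,7,8,9}; col 6 has {1,2,3,5,6,7,8,9}; box has {1,2,3,5,6,7,8,9} → only 4 remains.
r7c8 = 5: row 7 has {1,2,3,4,6,7,8,9}; col 8 has {1,2,3,6,7,8}; box has {1,2,3,4,6,7} → only 5 remains.
r8c1 = 7: row 8 has {1,2,3,4,5,6}; col 1 has {1,2,4,5,6,8,9}; box has {1,3,4,5,6,8,9} → only 7 remains.
r8c8 = 9: row 8 has {1,2,3,4,5,6,7}; col 8 has {1,2,3,5,6,7,8}; box has {1,2,3,4,5,6,7} → only 9 remains.
r9c3 = 2: row 9 has {1,3,4,5,6,7,8,9}; col 3 has {1,3,4,6,9}; box has {1,3,4,5,6,7,8,9} → only 2 remains.
r2c1 = 3: row 2 has {1,2,6,8}; col 1 has {1,2,4,5,6,7,8,9}; box has {2,4,6,9} → only 3 remains.
r2c2 = 5: row 2 has {1,2,3,6,8}; col 2 has {2,3,4,6,7,8,9}; box has {2,3,4,6,9} → only 5 remains.
r2c3 = 7: row 2 has {1,2,3,5,6,8}; col 3 has {1,2,3,4,6,9}; box has {2,3,4,5,6,9} → only 7 remains.
r2c7 = 9: row 2 has {1,2,3,5,6,7,8}; col 7 has {2,3,4,5,6,7}; box has {1,2,3,5,6,7,8} → only 9 remains.
r2c8 = 4: row 2 has {1,2,3,5,6,7,8,9}; col 8 has {1,2,3,5,6,7,8,9}; box has {1,2,3,5,6,7,8,9} → only 4 remains.
r3c2 = 1: row 3 has {2,3,4,5,6,7,9}; col 2 has {2,3,4,5,6,7,8,9}; box has {2,3,4,5,6,7,9} → only 1 remains.
r3c3 = 8: row 3 has {1,2,3,4,5,6,7,9}; col 3 has {1,2,3,4,6,7,9}; box has {1,2,3,4,5,6,7,9} → only 8 remains.
r4c3 = 5: row 4 has {1,2,3,4,6,7,8,9}; col 3 has {1,2,3,4,6,7,8,9}; box has {1,2,3,4,6,7,8,9} → only 5 remains.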